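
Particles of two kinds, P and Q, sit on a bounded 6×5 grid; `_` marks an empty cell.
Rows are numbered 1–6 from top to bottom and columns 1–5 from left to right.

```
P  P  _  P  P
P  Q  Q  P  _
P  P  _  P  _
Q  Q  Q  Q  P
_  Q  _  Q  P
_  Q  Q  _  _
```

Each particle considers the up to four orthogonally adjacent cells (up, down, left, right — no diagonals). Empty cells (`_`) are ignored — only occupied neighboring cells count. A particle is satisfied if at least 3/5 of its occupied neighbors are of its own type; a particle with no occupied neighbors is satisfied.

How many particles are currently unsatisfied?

10

Row 1: (1,1)P 2/2 satisfied · (1,2)P 1/2 not · (1,4)P 2/2 satisfied · (1,5)P 1/1 satisfied
Row 2: (2,1)P 2/3 satisfied · (2,2)Q 1/4 not · (2,3)Q 1/2 not · (2,4)P 2/3 satisfied
Row 3: (3,1)P 2/3 satisfied · (3,2)P 1/3 not · (3,4)P 1/2 not
Row 4: (4,1)Q 1/2 not · (4,2)Q 3/4 satisfied · (4,3)Q 2/2 satisfied · (4,4)Q 2/4 not · (4,5)P 1/2 not
Row 5: (5,2)Q 2/2 satisfied · (5,4)Q 1/2 not · (5,5)P 1/2 not
Row 6: (6,2)Q 2/2 satisfied · (6,3)Q 1/1 satisfied
Unsatisfied: (1,2), (2,2), (2,3), (3,2), (3,4), (4,1), (4,4), (4,5), (5,4), (5,5) — 10 in total.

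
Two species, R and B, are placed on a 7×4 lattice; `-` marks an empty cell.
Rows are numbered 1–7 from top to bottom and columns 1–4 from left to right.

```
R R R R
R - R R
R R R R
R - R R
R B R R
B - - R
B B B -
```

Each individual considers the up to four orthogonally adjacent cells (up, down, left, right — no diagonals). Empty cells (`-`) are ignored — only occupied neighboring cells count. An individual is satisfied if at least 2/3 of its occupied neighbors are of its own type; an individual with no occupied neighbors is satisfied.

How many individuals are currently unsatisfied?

3

(1,1)R 2/2 satisfied
(1,2)R 2/2 satisfied
(1,3)R 3/3 satisfied
(1,4)R 2/2 satisfied
(2,1)R 2/2 satisfied
(2,3)R 3/3 satisfied
(2,4)R 3/3 satisfied
(3,1)R 3/3 satisfied
(3,2)R 2/2 satisfied
(3,3)R 4/4 satisfied
(3,4)R 3/3 satisfied
(4,1)R 2/2 satisfied
(4,3)R 3/3 satisfied
(4,4)R 3/3 satisfied
(5,1)R 1/3 not
(5,2)B 0/2 not
(5,3)R 2/3 satisfied
(5,4)R 3/3 satisfied
(6,1)B 1/2 not
(6,4)R 1/1 satisfied
(7,1)B 2/2 satisfied
(7,2)B 2/2 satisfied
(7,3)B 1/1 satisfied
Unsatisfied: (5,1), (5,2), (6,1) — 3 in total.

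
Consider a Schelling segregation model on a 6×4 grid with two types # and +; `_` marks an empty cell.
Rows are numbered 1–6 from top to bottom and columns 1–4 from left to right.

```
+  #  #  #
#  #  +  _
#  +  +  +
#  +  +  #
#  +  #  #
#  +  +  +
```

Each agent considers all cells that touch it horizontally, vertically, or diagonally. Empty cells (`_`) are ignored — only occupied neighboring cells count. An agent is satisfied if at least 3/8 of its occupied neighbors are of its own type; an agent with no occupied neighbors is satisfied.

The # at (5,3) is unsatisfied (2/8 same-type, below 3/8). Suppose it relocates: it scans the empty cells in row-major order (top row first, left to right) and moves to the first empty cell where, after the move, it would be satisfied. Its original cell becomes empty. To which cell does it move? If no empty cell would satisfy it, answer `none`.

(2,4)

Vacating (5,3). Empty cells in order:
  (2,4): 2/5 same-type → satisfied — stop here.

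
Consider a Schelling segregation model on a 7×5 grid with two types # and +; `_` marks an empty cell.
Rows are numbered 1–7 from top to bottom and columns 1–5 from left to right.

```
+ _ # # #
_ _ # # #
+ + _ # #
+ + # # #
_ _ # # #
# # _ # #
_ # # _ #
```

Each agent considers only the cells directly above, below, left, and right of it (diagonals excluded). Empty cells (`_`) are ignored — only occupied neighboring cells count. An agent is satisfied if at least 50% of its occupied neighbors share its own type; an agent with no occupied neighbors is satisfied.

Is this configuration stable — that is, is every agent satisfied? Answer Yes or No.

Yes

(1,1)+ 0/0 satisfied
(1,3)# 2/2 satisfied
(1,4)# 3/3 satisfied
(1,5)# 2/2 satisfied
(2,3)# 2/2 satisfied
(2,4)# 4/4 satisfied
(2,5)# 3/3 satisfied
(3,1)+ 2/2 satisfied
(3,2)+ 2/2 satisfied
(3,4)# 3/3 satisfied
(3,5)# 3/3 satisfied
(4,1)+ 2/2 satisfied
(4,2)+ 2/3 satisfied
(4,3)# 2/3 satisfied
(4,4)# 4/4 satisfied
(4,5)# 3/3 satisfied
(5,3)# 2/2 satisfied
(5,4)# 4/4 satisfied
(5,5)# 3/3 satisfied
(6,1)# 1/1 satisfied
(6,2)# 2/2 satisfied
(6,4)# 2/2 satisfied
(6,5)# 3/3 satisfied
(7,2)# 2/2 satisfied
(7,3)# 1/1 satisfied
(7,5)# 1/1 satisfied
All meet the threshold, so the configuration is stable.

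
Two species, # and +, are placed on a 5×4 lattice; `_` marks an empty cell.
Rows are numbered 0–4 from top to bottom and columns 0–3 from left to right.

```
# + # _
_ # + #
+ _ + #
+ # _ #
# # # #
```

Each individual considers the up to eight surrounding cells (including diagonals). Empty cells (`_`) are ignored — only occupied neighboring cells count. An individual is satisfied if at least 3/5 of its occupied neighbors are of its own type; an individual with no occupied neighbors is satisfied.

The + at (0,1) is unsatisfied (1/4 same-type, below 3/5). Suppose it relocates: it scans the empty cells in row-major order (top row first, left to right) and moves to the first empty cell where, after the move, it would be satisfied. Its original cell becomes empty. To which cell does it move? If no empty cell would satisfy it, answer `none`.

Vacating (0,1). Empty cells in order:
  (0,3): 1/3 same-type → still unsatisfied.
  (1,0): 1/3 same-type → still unsatisfied.
  (2,1): 4/6 same-type → satisfied — stop here.

(2,1)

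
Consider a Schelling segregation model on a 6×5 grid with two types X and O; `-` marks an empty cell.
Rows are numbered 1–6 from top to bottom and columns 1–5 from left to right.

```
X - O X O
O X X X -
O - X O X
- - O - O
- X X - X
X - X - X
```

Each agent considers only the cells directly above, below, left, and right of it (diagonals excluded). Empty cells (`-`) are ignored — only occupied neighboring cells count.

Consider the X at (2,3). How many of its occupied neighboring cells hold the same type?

3

Occupied neighbors of (2,3): (1,3)=O, (3,3)=X, (2,2)=X, (2,4)=X.
Same type (X): 3 of 4.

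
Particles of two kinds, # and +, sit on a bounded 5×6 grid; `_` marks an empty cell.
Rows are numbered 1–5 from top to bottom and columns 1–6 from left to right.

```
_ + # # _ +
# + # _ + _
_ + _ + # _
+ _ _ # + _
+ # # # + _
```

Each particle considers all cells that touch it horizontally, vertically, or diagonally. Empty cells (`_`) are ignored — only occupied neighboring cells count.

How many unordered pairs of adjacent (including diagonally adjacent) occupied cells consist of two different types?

20

Scan each occupied cell's neighbors to the right and below (and the two forward diagonals) so each pair is counted once.
From row 1: 5 unlike of 10 pairs (running 5/10).
From row 2: 6 unlike of 8 pairs (running 11/18).
From row 3: 3 unlike of 6 pairs (running 14/24).
From row 4: 4 unlike of 8 pairs (running 18/32).
From row 5: 2 unlike of 4 pairs (running 20/36).
Total adjacent occupied pairs: 36; unlike-type pairs: 20.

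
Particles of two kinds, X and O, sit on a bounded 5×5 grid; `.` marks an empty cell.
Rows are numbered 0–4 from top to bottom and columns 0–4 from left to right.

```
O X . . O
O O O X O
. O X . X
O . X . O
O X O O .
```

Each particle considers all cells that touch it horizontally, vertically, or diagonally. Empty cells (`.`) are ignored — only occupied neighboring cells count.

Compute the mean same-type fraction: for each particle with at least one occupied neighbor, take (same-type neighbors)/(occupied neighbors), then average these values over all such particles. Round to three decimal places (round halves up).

Row 0: (0,0)O 2/3 · (0,1)X 0/4 · (0,4)O 1/2
Row 1: (1,0)O 3/4 · (1,1)O 4/6 · (1,2)O 2/5 · (1,3)X 2/5 · (1,4)O 1/3
Row 2: (2,1)O 4/6 · (2,2)X 2/5 · (2,4)X 1/3
Row 3: (3,0)O 2/3 · (3,2)X 2/5 · (3,4)O 1/2
Row 4: (4,0)O 1/2 · (4,1)X 1/4 · (4,2)O 1/3 · (4,3)O 2/3
Sum over 18 particles: 2/3 + 0/4 + 1/2 + 3/4 + 4/6 + 2/5 + 2/5 + 1/3 + 4/6 + 2/5 + 1/3 + 2/3 + 2/5 + 1/2 + 1/2 + 1/4 + 1/3 + 2/3 = 253/30; mean = 253/30 ÷ 18 = 253/540 = 0.468518… → 0.469.

0.469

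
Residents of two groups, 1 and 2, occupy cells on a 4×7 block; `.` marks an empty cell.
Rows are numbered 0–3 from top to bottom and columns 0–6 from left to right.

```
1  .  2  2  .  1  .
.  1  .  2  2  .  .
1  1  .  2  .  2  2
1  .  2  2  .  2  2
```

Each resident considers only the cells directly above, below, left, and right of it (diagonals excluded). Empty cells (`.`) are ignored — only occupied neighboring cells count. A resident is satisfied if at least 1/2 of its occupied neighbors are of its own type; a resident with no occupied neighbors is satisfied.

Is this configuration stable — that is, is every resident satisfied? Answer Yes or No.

Row 0: (0,0)1 0/0 ✓ · (0,2)2 1/1 ✓ · (0,3)2 2/2 ✓ · (0,5)1 0/0 ✓
Row 1: (1,1)1 1/1 ✓ · (1,3)2 3/3 ✓ · (1,4)2 1/1 ✓
Row 2: (2,0)1 2/2 ✓ · (2,1)1 2/2 ✓ · (2,3)2 2/2 ✓ · (2,5)2 2/2 ✓ · (2,6)2 2/2 ✓
Row 3: (3,0)1 1/1 ✓ · (3,2)2 1/1 ✓ · (3,3)2 2/2 ✓ · (3,5)2 2/2 ✓ · (3,6)2 2/2 ✓
All meet the threshold, so the configuration is stable.

Yes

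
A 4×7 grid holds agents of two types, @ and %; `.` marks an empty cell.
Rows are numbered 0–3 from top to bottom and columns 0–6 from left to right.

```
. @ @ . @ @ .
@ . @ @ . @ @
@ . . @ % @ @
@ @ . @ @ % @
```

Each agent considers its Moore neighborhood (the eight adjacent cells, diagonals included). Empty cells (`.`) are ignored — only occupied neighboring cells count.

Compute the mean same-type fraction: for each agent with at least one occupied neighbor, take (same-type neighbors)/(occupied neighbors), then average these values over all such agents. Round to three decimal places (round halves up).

(0,1)@ 3/3
(0,2)@ 3/3
(0,4)@ 3/3
(0,5)@ 3/3
(1,0)@ 2/2
(1,2)@ 4/4
(1,3)@ 4/5
(1,5)@ 5/6
(1,6)@ 4/4
(2,0)@ 3/3
(2,3)@ 4/5
(2,4)% 1/7
(2,5)@ 5/7
(2,6)@ 4/5
(3,0)@ 2/2
(3,1)@ 2/2
(3,3)@ 2/3
(3,4)@ 3/5
(3,5)% 1/5
(3,6)@ 2/3
Sum over 20 agents: 3/3 + 3/3 + 3/3 + 3/3 + 2/2 + 4/4 + 4/5 + 5/6 + 4/4 + 3/3 + 4/5 + 1/7 + 5/7 + 4/5 + 2/2 + 2/2 + 2/3 + 3/5 + 1/5 + 2/3 = 3407/210; mean = 3407/210 ÷ 20 = 3407/4200 = 0.811190… → 0.811.

0.811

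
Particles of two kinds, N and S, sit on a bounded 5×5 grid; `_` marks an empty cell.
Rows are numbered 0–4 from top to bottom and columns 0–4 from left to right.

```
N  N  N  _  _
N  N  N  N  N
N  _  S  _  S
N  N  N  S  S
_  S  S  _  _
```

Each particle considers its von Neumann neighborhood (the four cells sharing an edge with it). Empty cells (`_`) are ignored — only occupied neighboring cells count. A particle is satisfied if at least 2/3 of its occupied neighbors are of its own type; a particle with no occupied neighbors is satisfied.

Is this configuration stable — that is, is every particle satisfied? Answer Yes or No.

Row 0: (0,0)N 2/2 satisfied · (0,1)N 3/3 satisfied · (0,2)N 2/2 satisfied
Row 1: (1,0)N 3/3 satisfied · (1,1)N 3/3 satisfied · (1,2)N 3/4 satisfied · (1,3)N 2/2 satisfied · (1,4)N 1/2 not
Row 2: (2,0)N 2/2 satisfied · (2,2)S 0/2 not · (2,4)S 1/2 not
Row 3: (3,0)N 2/2 satisfied · (3,1)N 2/3 satisfied · (3,2)N 1/4 not · (3,3)S 1/2 not · (3,4)S 2/2 satisfied
Row 4: (4,1)S 1/2 not · (4,2)S 1/2 not
For instance (1,4) has only 1/2 same-type neighbors, below 2/3.

No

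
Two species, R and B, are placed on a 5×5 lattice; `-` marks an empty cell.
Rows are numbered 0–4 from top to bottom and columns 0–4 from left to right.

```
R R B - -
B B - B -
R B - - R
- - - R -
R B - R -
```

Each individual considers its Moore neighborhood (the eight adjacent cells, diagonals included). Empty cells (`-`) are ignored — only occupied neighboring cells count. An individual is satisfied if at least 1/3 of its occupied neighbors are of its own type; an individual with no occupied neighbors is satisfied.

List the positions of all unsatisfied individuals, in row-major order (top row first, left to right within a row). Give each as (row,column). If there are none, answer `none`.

Row 0: (0,0)R 1/3 ok · (0,1)R 1/4 unhappy · (0,2)B 2/3 ok
Row 1: (1,0)B 2/5 ok · (1,1)B 3/6 ok · (1,3)B 1/2 ok
Row 2: (2,0)R 0/3 unhappy · (2,1)B 2/3 ok · (2,4)R 1/2 ok
Row 3: (3,3)R 2/2 ok
Row 4: (4,0)R 0/1 unhappy · (4,1)B 0/1 unhappy · (4,3)R 1/1 ok

(0,1), (2,0), (4,0), (4,1)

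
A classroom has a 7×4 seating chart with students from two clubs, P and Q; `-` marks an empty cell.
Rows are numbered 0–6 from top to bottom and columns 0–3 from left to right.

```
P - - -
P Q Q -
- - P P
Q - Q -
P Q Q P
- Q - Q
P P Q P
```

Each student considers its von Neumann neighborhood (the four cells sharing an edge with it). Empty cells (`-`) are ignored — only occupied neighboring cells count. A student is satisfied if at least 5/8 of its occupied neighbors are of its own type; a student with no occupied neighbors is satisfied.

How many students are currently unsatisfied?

(0,0)P 1/1 ok
(1,0)P 1/2 unhappy
(1,1)Q 1/2 unhappy
(1,2)Q 1/2 unhappy
(2,2)P 1/3 unhappy
(2,3)P 1/1 ok
(3,0)Q 0/1 unhappy
(3,2)Q 1/2 unhappy
(4,0)P 0/2 unhappy
(4,1)Q 2/3 ok
(4,2)Q 2/3 ok
(4,3)P 0/2 unhappy
(5,1)Q 1/2 unhappy
(5,3)Q 0/2 unhappy
(6,0)P 1/1 ok
(6,1)P 1/3 unhappy
(6,2)Q 0/2 unhappy
(6,3)P 0/2 unhappy
Unsatisfied: (1,0), (1,1), (1,2), (2,2), (3,0), (3,2), (4,0), (4,3), (5,1), (5,3), (6,1), (6,2), (6,3) — 13 in total.

13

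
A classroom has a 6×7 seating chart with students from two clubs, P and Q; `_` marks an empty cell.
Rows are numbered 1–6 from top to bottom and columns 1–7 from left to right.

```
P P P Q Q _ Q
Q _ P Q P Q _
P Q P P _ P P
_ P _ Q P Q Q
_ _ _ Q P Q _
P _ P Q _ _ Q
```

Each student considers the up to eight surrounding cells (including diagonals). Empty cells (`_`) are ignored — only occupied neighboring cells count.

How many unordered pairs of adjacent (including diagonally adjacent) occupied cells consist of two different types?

Scan each occupied cell's neighbors to the right and below (and the two forward diagonals) so each pair is counted once.
Row 1: P(1,1)–P(1,2)= P(1,1)–Q(2,1)≠ P(1,2)–P(1,3)= P(1,2)–P(2,3)= P(1,2)–Q(2,1)≠ P(1,3)–Q(1,4)≠ P(1,3)–P(2,3)= P(1,3)–Q(2,4)≠ Q(1,4)–Q(1,5)= Q(1,4)–Q(2,4)= Q(1,4)–P(2,5)≠ Q(1,4)–P(2,3)≠ Q(1,5)–P(2,5)≠ Q(1,5)–Q(2,6)= Q(1,5)–Q(2,4)= Q(1,7)–Q(2,6)=  → 7/16 unlike.
Row 2: Q(2,1)–P(3,1)≠ Q(2,1)–Q(3,2)= P(2,3)–Q(2,4)≠ P(2,3)–P(3,3)= P(2,3)–P(3,4)= P(2,3)–Q(3,2)≠ Q(2,4)–P(2,5)≠ Q(2,4)–P(3,4)≠ Q(2,4)–P(3,3)≠ P(2,5)–Q(2,6)≠ P(2,5)–P(3,6)= P(2,5)–P(3,4)= Q(2,6)–P(3,6)≠ Q(2,6)–P(3,7)≠  → 9/14 unlike.
Row 3: P(3,1)–Q(3,2)≠ P(3,1)–P(4,2)= Q(3,2)–P(3,3)≠ Q(3,2)–P(4,2)≠ P(3,3)–P(3,4)= P(3,3)–Q(4,4)≠ P(3,3)–P(4,2)= P(3,4)–Q(4,4)≠ P(3,4)–P(4,5)= P(3,6)–P(3,7)= P(3,6)–Q(4,6)≠ P(3,6)–Q(4,7)≠ P(3,6)–P(4,5)= P(3,7)–Q(4,7)≠ P(3,7)–Q(4,6)≠  → 9/15 unlike.
Row 4: Q(4,4)–P(4,5)≠ Q(4,4)–Q(5,4)= Q(4,4)–P(5,5)≠ P(4,5)–Q(4,6)≠ P(4,5)–P(5,5)= P(4,5)–Q(5,6)≠ P(4,5)–Q(5,4)≠ Q(4,6)–Q(4,7)= Q(4,6)–Q(5,6)= Q(4,6)–P(5,5)≠ Q(4,7)–Q(5,6)=  → 6/11 unlike.
Row 5: Q(5,4)–P(5,5)≠ Q(5,4)–Q(6,4)= Q(5,4)–P(6,3)≠ P(5,5)–Q(5,6)≠ P(5,5)–Q(6,4)≠ Q(5,6)–Q(6,7)=  → 4/6 unlike.
Row 6: P(6,3)–Q(6,4)≠  → 1/1 unlike.
Total adjacent occupied pairs: 63; unlike-type pairs: 36.

36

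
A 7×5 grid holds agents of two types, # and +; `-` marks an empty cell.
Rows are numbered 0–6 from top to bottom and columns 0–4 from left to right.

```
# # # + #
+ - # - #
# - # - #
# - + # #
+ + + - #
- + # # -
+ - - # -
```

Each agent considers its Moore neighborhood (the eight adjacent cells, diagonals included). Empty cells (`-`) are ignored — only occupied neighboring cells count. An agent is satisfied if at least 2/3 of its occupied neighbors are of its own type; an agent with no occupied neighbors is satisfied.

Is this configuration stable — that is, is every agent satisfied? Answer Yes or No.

No

Row 0: (0,0)# 1/2 unhappy · (0,1)# 3/4 ok · (0,2)# 2/3 ok · (0,3)+ 0/4 unhappy · (0,4)# 1/2 unhappy
Row 1: (1,0)+ 0/3 unhappy · (1,2)# 3/4 ok · (1,4)# 2/3 ok
Row 2: (2,0)# 1/2 unhappy · (2,2)# 2/3 ok · (2,4)# 3/3 ok
Row 3: (3,0)# 1/3 unhappy · (3,2)+ 2/4 unhappy · (3,3)# 4/6 ok · (3,4)# 3/3 ok
Row 4: (4,0)+ 2/3 ok · (4,1)+ 4/6 ok · (4,2)+ 3/6 unhappy · (4,4)# 3/3 ok
Row 5: (5,1)+ 4/5 ok · (5,2)# 2/5 unhappy · (5,3)# 3/4 ok
Row 6: (6,0)+ 1/1 ok · (6,3)# 2/2 ok
For instance (0,0) has only 1/2 same-type neighbors, below 2/3.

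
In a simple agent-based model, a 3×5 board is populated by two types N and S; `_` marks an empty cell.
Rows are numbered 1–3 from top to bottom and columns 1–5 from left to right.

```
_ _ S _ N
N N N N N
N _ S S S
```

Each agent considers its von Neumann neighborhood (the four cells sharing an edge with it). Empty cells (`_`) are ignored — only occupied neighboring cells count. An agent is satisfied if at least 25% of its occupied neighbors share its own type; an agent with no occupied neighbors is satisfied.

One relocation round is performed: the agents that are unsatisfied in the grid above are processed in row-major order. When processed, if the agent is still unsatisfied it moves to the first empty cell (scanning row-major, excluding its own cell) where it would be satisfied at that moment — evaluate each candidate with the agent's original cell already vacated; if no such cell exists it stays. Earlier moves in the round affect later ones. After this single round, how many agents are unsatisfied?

0

Initially unsatisfied (in order): (1,3).
  (1,3) → (3,2).
Resulting grid:
_ _ _ _ N
N N N N N
N S S S S
All satisfied now.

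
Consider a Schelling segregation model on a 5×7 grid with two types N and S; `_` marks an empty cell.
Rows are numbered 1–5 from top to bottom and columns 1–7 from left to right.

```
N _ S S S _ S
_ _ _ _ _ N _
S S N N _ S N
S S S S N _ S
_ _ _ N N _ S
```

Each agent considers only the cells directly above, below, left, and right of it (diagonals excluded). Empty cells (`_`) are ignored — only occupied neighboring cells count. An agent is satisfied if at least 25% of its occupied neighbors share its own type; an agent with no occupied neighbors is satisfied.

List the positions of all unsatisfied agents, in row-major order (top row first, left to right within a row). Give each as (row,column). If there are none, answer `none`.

(2,6), (3,6), (3,7)

Row 1: (1,1)N 0/0 ✓ · (1,3)S 1/1 ✓ · (1,4)S 2/2 ✓ · (1,5)S 1/1 ✓ · (1,7)S 0/0 ✓
Row 2: (2,6)N 0/1 ✗
Row 3: (3,1)S 2/2 ✓ · (3,2)S 2/3 ✓ · (3,3)N 1/3 ✓ · (3,4)N 1/2 ✓ · (3,6)S 0/2 ✗ · (3,7)N 0/2 ✗
Row 4: (4,1)S 2/2 ✓ · (4,2)S 3/3 ✓ · (4,3)S 2/3 ✓ · (4,4)S 1/4 ✓ · (4,5)N 1/2 ✓ · (4,7)S 1/2 ✓
Row 5: (5,4)N 1/2 ✓ · (5,5)N 2/2 ✓ · (5,7)S 1/1 ✓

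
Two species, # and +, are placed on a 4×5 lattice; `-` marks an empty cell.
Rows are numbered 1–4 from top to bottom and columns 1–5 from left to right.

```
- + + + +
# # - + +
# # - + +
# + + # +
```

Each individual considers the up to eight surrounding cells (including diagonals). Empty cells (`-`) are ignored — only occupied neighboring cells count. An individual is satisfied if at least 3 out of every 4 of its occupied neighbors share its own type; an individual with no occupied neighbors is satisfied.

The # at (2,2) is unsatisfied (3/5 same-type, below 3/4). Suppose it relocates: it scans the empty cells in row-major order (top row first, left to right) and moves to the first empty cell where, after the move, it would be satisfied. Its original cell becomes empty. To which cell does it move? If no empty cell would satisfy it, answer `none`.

Vacating (2,2). Empty cells in order:
  (1,1): 1/2 same-type → still unsatisfied.
  (2,3): 1/6 same-type → still unsatisfied.
  (3,3): 2/6 same-type → still unsatisfied.

none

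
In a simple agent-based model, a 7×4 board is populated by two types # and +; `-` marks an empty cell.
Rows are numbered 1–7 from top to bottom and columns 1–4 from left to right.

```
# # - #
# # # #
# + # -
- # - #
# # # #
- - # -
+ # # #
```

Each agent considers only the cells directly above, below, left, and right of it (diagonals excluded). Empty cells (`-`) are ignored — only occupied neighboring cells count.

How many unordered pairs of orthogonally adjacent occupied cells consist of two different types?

Scan each occupied cell's neighbors to the right and below so each pair is counted once.
Row 1: #(1,1)–#(1,2)= #(1,1)–#(2,1)= #(1,2)–#(2,2)= #(1,4)–#(2,4)=  → 0/4 unlike.
Row 2: #(2,1)–#(2,2)= #(2,1)–#(3,1)= #(2,2)–#(2,3)= #(2,2)–+(3,2)≠ #(2,3)–#(2,4)= #(2,3)–#(3,3)=  → 1/6 unlike.
Row 3: #(3,1)–+(3,2)≠ +(3,2)–#(3,3)≠ +(3,2)–#(4,2)≠  → 3/3 unlike.
Row 4: #(4,2)–#(5,2)= #(4,4)–#(5,4)=  → 0/2 unlike.
Row 5: #(5,1)–#(5,2)= #(5,2)–#(5,3)= #(5,3)–#(5,4)= #(5,3)–#(6,3)=  → 0/4 unlike.
Row 6: #(6,3)–#(7,3)=  → 0/1 unlike.
Row 7: +(7,1)–#(7,2)≠ #(7,2)–#(7,3)= #(7,3)–#(7,4)=  → 1/3 unlike.
Total adjacent occupied pairs: 23; unlike-type pairs: 5.

5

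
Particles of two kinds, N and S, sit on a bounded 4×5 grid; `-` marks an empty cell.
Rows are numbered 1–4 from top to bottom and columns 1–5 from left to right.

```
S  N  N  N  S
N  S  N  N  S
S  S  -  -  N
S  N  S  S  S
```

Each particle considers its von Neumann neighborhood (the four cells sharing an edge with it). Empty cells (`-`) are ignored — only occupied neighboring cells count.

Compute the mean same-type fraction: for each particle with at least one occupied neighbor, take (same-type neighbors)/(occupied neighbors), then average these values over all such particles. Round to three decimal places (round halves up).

Row 1: (1,1)S 0/2 · (1,2)N 1/3 · (1,3)N 3/3 · (1,4)N 2/3 · (1,5)S 1/2
Row 2: (2,1)N 0/3 · (2,2)S 1/4 · (2,3)N 2/3 · (2,4)N 2/3 · (2,5)S 1/3
Row 3: (3,1)S 2/3 · (3,2)S 2/3 · (3,5)N 0/2
Row 4: (4,1)S 1/2 · (4,2)N 0/3 · (4,3)S 1/2 · (4,4)S 2/2 · (4,5)S 1/2
Sum over 18 particles: 0/2 + 1/3 + 3/3 + 2/3 + 1/2 + 0/3 + 1/4 + 2/3 + 2/3 + 1/3 + 2/3 + 2/3 + 0/2 + 1/2 + 0/3 + 1/2 + 2/2 + 1/2 = 33/4; mean = 33/4 ÷ 18 = 11/24 = 0.458333… → 0.458.

0.458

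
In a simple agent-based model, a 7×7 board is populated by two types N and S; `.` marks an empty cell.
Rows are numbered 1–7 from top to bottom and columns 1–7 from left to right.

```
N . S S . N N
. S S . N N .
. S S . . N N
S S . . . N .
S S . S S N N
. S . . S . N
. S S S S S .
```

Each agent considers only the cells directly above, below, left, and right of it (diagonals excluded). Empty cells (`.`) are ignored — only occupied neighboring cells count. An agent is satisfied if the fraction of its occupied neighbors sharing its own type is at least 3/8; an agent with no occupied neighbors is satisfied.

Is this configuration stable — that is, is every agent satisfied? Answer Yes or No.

Row 1: (1,1)N 0/0 ✓ · (1,3)S 2/2 ✓ · (1,4)S 1/1 ✓ · (1,6)N 2/2 ✓ · (1,7)N 1/1 ✓
Row 2: (2,2)S 2/2 ✓ · (2,3)S 3/3 ✓ · (2,5)N 1/1 ✓ · (2,6)N 3/3 ✓
Row 3: (3,2)S 3/3 ✓ · (3,3)S 2/2 ✓ · (3,6)N 3/3 ✓ · (3,7)N 1/1 ✓
Row 4: (4,1)S 2/2 ✓ · (4,2)S 3/3 ✓ · (4,6)N 2/2 ✓
Row 5: (5,1)S 2/2 ✓ · (5,2)S 3/3 ✓ · (5,4)S 1/1 ✓ · (5,5)S 2/3 ✓ · (5,6)N 2/3 ✓ · (5,7)N 2/2 ✓
Row 6: (6,2)S 2/2 ✓ · (6,5)S 2/2 ✓ · (6,7)N 1/1 ✓
Row 7: (7,2)S 2/2 ✓ · (7,3)S 2/2 ✓ · (7,4)S 2/2 ✓ · (7,5)S 3/3 ✓ · (7,6)S 1/1 ✓
All meet the threshold, so the configuration is stable.

Yes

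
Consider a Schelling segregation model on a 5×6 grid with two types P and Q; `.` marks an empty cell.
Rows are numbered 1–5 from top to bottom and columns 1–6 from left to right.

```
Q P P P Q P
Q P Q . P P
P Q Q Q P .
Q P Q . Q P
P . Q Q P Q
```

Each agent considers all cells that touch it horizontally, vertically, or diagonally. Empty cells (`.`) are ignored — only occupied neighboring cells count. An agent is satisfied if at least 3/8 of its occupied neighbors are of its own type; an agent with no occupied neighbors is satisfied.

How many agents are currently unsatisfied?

Row 1: (1,1)Q 1/3 not · (1,2)P 2/5 satisfied · (1,3)P 3/4 satisfied · (1,4)P 2/4 satisfied · (1,5)Q 0/4 not · (1,6)P 2/3 satisfied
Row 2: (2,1)Q 2/5 satisfied · (2,2)P 3/8 satisfied · (2,3)Q 3/7 satisfied · (2,5)P 4/6 satisfied · (2,6)P 3/4 satisfied
Row 3: (3,1)P 2/5 satisfied · (3,2)Q 5/8 satisfied · (3,3)Q 4/6 satisfied · (3,4)Q 4/6 satisfied · (3,5)P 3/5 satisfied
Row 4: (4,1)Q 1/4 not · (4,2)P 2/7 not · (4,3)Q 5/6 satisfied · (4,5)Q 3/6 satisfied · (4,6)P 2/4 satisfied
Row 5: (5,1)P 1/2 satisfied · (5,3)Q 2/3 satisfied · (5,4)Q 3/4 satisfied · (5,5)P 1/4 not · (5,6)Q 1/3 not
Unsatisfied: (1,1), (1,5), (4,1), (4,2), (5,5), (5,6) — 6 in total.

6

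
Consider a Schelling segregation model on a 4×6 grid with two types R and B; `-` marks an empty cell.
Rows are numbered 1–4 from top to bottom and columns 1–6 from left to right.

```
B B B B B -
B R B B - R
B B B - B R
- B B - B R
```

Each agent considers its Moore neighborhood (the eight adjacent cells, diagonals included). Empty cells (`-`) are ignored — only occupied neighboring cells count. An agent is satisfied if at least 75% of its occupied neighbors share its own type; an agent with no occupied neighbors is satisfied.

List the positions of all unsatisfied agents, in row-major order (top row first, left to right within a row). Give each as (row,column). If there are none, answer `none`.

(1,1)B 2/3 ✗
(1,2)B 4/5 ✓
(1,3)B 4/5 ✓
(1,4)B 4/4 ✓
(1,5)B 2/3 ✗
(2,1)B 4/5 ✓
(2,2)R 0/8 ✗
(2,3)B 6/7 ✓
(2,4)B 6/6 ✓
(2,6)R 1/3 ✗
(3,1)B 3/4 ✓
(3,2)B 6/7 ✓
(3,3)B 5/6 ✓
(3,5)B 2/5 ✗
(3,6)R 2/4 ✗
(4,2)B 4/4 ✓
(4,3)B 3/3 ✓
(4,5)B 1/3 ✗
(4,6)R 1/3 ✗

(1,1), (1,5), (2,2), (2,6), (3,5), (3,6), (4,5), (4,6)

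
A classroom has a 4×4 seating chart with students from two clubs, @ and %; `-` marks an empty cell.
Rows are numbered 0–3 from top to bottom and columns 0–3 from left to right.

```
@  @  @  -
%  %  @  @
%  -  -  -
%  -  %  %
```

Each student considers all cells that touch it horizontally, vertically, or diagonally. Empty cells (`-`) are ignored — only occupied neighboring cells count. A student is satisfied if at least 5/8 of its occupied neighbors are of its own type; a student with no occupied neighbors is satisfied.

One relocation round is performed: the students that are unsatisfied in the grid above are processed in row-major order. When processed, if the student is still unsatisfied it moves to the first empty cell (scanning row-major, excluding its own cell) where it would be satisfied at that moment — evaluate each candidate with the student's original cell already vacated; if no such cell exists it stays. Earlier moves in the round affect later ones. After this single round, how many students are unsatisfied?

0

Initially unsatisfied (in order): (0,0), (0,1), (1,0), (1,1).
  (0,0) → (0,3).
  (0,1): no empty cell satisfies it; stays.
  (1,0): now satisfied by earlier moves; stays.
  (1,1) → (2,1).
Resulting grid:
- @ @ @
% - @ @
% % - -
% - % %
All satisfied now.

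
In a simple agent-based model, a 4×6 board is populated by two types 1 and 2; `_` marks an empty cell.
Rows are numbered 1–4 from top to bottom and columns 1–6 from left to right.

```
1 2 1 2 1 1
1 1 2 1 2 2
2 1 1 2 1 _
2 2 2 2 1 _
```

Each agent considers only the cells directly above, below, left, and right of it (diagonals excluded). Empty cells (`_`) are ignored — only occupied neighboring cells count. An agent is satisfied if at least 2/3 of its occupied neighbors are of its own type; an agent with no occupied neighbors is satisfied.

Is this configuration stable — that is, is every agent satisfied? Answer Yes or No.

No

Row 1: (1,1)1 1/2 unhappy · (1,2)2 0/3 unhappy · (1,3)1 0/3 unhappy · (1,4)2 0/3 unhappy · (1,5)1 1/3 unhappy · (1,6)1 1/2 unhappy
Row 2: (2,1)1 2/3 ok · (2,2)1 2/4 unhappy · (2,3)2 0/4 unhappy · (2,4)1 0/4 unhappy · (2,5)2 1/4 unhappy · (2,6)2 1/2 unhappy
Row 3: (3,1)2 1/3 unhappy · (3,2)1 2/4 unhappy · (3,3)1 1/4 unhappy · (3,4)2 1/4 unhappy · (3,5)1 1/3 unhappy
Row 4: (4,1)2 2/2 ok · (4,2)2 2/3 ok · (4,3)2 2/3 ok · (4,4)2 2/3 ok · (4,5)1 1/2 unhappy
For instance (1,1) has only 1/2 same-type neighbors, below 2/3.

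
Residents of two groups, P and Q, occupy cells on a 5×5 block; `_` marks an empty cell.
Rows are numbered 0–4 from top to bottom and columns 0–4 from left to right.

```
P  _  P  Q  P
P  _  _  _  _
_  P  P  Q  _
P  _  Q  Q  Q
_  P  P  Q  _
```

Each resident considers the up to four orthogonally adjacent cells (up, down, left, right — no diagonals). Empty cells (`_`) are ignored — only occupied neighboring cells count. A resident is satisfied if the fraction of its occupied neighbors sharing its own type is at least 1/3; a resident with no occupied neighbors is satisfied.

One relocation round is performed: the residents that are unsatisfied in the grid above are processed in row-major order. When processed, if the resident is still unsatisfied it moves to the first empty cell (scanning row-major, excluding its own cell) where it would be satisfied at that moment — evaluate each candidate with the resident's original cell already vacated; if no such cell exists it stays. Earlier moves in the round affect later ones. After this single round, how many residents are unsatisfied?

0

Initially unsatisfied (in order): (0,2), (0,3), (0,4).
  (0,2) → (0,1).
  (0,3) → (1,3).
  (0,4): now satisfied by earlier moves; stays.
Resulting grid:
P P _ _ P
P _ _ Q _
_ P P Q _
P _ Q Q Q
_ P P Q _
All satisfied now.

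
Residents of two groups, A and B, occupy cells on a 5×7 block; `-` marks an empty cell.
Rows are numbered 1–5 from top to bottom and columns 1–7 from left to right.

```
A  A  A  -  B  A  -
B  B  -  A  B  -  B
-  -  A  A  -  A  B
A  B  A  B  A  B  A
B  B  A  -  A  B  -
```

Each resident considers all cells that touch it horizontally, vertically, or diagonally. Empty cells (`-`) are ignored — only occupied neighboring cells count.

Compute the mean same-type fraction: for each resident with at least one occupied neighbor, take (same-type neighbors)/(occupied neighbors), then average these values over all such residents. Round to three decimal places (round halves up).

0.355

Row 1: (1,1)A 1/3 · (1,2)A 2/4 · (1,3)A 2/3 · (1,5)B 1/3 · (1,6)A 0/3
Row 2: (2,1)B 1/3 · (2,2)B 1/5 · (2,4)A 3/5 · (2,5)B 1/5 · (2,7)B 1/3
Row 3: (3,3)A 3/6 · (3,4)A 4/6 · (3,6)A 2/6 · (3,7)B 2/4
Row 4: (4,1)A 0/3 · (4,2)B 2/6 · (4,3)A 3/6 · (4,4)B 0/6 · (4,5)A 3/6 · (4,6)B 2/6 · (4,7)A 1/4
Row 5: (5,1)B 2/3 · (5,2)B 2/5 · (5,3)A 1/4 · (5,5)A 1/4 · (5,6)B 1/4
Sum over 26 residents: 1/3 + 2/4 + 2/3 + 1/3 + 0/3 + 1/3 + 1/5 + 3/5 + 1/5 + 1/3 + 3/6 + 4/6 + 2/6 + 2/4 + 0/3 + 2/6 + 3/6 + 0/6 + 3/6 + 2/6 + 1/4 + 2/3 + 2/5 + 1/4 + 1/4 + 1/4 = 277/30; mean = 277/30 ÷ 26 = 277/780 = 0.355128… → 0.355.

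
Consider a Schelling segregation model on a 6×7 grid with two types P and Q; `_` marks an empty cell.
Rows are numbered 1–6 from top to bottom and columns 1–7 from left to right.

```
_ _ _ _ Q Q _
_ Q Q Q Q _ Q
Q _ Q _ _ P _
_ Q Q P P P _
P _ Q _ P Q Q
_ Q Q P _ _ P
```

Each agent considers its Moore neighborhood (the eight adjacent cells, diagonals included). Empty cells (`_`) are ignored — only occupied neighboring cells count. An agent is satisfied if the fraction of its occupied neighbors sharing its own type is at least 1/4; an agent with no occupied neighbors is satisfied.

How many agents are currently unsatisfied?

3

(1,5)Q 3/3 ok
(1,6)Q 3/3 ok
(2,2)Q 3/3 ok
(2,3)Q 3/3 ok
(2,4)Q 4/4 ok
(2,5)Q 3/4 ok
(2,7)Q 1/2 ok
(3,1)Q 2/2 ok
(3,3)Q 5/6 ok
(3,6)P 2/4 ok
(4,2)Q 4/5 ok
(4,3)Q 3/4 ok
(4,4)P 2/5 ok
(4,5)P 4/5 ok
(4,6)P 3/5 ok
(5,1)P 0/2 unhappy
(5,3)Q 4/6 ok
(5,5)P 4/5 ok
(5,6)Q 1/5 unhappy
(5,7)Q 1/3 ok
(6,2)Q 2/3 ok
(6,3)Q 2/3 ok
(6,4)P 1/3 ok
(6,7)P 0/2 unhappy
Unsatisfied: (5,1), (5,6), (6,7) — 3 in total.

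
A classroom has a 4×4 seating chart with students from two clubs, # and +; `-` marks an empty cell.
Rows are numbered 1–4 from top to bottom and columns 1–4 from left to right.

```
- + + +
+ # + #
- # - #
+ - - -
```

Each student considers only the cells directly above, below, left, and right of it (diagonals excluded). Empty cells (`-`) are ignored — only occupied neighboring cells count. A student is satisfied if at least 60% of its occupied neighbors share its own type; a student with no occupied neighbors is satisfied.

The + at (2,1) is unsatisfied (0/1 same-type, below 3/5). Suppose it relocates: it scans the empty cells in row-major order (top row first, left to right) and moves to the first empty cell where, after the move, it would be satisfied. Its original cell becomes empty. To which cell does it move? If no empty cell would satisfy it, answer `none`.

(1,1)

Vacating (2,1). Empty cells in order:
  (1,1): 1/1 same-type → satisfied — stop here.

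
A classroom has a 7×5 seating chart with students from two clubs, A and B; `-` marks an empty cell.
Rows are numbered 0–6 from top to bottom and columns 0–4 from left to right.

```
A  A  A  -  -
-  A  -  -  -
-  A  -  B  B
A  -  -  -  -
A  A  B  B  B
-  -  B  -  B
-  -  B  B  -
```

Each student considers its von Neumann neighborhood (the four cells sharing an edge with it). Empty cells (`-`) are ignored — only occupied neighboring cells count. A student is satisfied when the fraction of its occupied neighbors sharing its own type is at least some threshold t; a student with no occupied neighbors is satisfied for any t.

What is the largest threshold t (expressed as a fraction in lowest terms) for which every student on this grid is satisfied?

1/2

(0,0)A 1/1
(0,1)A 3/3
(0,2)A 1/1
(1,1)A 2/2
(2,1)A 1/1
(2,3)B 1/1
(2,4)B 1/1
(3,0)A 1/1
(4,0)A 2/2
(4,1)A 1/2
(4,2)B 2/3
(4,3)B 2/2
(4,4)B 2/2
(5,2)B 2/2
(5,4)B 1/1
(6,2)B 2/2
(6,3)B 1/1
The smallest same-type fraction is 1/2 at (4,1), which reduces to 1/2. Any threshold above that leaves this student unsatisfied.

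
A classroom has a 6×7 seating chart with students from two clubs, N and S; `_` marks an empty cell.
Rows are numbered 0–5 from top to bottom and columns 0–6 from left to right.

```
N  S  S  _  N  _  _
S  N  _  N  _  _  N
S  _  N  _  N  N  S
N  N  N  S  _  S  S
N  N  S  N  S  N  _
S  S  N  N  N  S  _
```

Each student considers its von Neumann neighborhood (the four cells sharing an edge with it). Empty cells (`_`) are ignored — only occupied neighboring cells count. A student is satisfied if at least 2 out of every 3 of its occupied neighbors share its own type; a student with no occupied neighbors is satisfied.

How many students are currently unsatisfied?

Row 0: (0,0)N 0/2 ✗ · (0,1)S 1/3 ✗ · (0,2)S 1/1 ✓ · (0,4)N 0/0 ✓
Row 1: (1,0)S 1/3 ✗ · (1,1)N 0/2 ✗ · (1,3)N 0/0 ✓ · (1,6)N 0/1 ✗
Row 2: (2,0)S 1/2 ✗ · (2,2)N 1/1 ✓ · (2,4)N 1/1 ✓ · (2,5)N 1/3 ✗ · (2,6)S 1/3 ✗
Row 3: (3,0)N 2/3 ✓ · (3,1)N 3/3 ✓ · (3,2)N 2/4 ✗ · (3,3)S 0/2 ✗ · (3,5)S 1/3 ✗ · (3,6)S 2/2 ✓
Row 4: (4,0)N 2/3 ✓ · (4,1)N 2/4 ✗ · (4,2)S 0/4 ✗ · (4,3)N 1/4 ✗ · (4,4)S 0/3 ✗ · (4,5)N 0/3 ✗
Row 5: (5,0)S 1/2 ✗ · (5,1)S 1/3 ✗ · (5,2)N 1/3 ✗ · (5,3)N 3/3 ✓ · (5,4)N 1/3 ✗ · (5,5)S 0/2 ✗
Unsatisfied: (0,0), (0,1), (1,0), (1,1), (1,6), (2,0), (2,5), (2,6), (3,2), (3,3), (3,5), (4,1), (4,2), (4,3), (4,4), (4,5), (5,0), (5,1), (5,2), (5,4), (5,5) — 21 in total.

21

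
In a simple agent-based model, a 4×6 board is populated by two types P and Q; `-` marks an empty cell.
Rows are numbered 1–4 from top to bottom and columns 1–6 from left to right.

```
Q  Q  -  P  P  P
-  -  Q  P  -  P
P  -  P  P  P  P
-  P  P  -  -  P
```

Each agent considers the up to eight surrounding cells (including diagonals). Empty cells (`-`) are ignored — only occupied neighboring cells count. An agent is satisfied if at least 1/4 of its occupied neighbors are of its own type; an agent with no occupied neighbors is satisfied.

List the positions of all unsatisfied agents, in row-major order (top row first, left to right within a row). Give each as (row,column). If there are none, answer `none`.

(1,1)Q 1/1 satisfied
(1,2)Q 2/2 satisfied
(1,4)P 2/3 satisfied
(1,5)P 4/4 satisfied
(1,6)P 2/2 satisfied
(2,3)Q 1/5 not
(2,4)P 5/6 satisfied
(2,6)P 4/4 satisfied
(3,1)P 1/1 satisfied
(3,3)P 4/5 satisfied
(3,4)P 4/5 satisfied
(3,5)P 5/5 satisfied
(3,6)P 3/3 satisfied
(4,2)P 3/3 satisfied
(4,3)P 3/3 satisfied
(4,6)P 2/2 satisfied

(2,3)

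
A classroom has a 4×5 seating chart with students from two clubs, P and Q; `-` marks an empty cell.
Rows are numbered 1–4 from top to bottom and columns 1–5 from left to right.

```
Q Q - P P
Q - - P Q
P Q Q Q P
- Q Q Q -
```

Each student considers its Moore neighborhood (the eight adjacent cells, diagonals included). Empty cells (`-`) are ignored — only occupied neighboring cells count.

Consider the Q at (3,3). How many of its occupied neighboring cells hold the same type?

Occupied neighbors of (3,3): (2,4)=P, (3,2)=Q, (3,4)=Q, (4,2)=Q, (4,3)=Q, (4,4)=Q.
Same type (Q): 5 of 6.

5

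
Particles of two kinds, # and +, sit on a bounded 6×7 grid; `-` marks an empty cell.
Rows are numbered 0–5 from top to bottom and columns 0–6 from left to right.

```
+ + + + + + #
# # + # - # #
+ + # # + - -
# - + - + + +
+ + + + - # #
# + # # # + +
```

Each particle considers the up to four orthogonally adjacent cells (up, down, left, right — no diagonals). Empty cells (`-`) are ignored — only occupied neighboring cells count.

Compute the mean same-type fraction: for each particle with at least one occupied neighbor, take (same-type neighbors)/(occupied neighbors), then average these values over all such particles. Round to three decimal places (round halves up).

0.500

(0,0)+ 1/2
(0,1)+ 2/3
(0,2)+ 3/3
(0,3)+ 2/3
(0,4)+ 2/2
(0,5)+ 1/3
(0,6)# 1/2
(1,0)# 1/3
(1,1)# 1/4
(1,2)+ 1/4
(1,3)# 1/3
(1,5)# 1/2
(1,6)# 2/2
(2,0)+ 1/3
(2,1)+ 1/3
(2,2)# 1/4
(2,3)# 2/3
(2,4)+ 1/2
(3,0)# 0/2
(3,2)+ 1/2
(3,4)+ 2/2
(3,5)+ 2/3
(3,6)+ 1/2
(4,0)+ 1/3
(4,1)+ 3/3
(4,2)+ 3/4
(4,3)+ 1/2
(4,5)# 1/3
(4,6)# 1/3
(5,0)# 0/2
(5,1)+ 1/3
(5,2)# 1/3
(5,3)# 2/3
(5,4)# 1/2
(5,5)+ 1/3
(5,6)+ 1/2
Sum over 36 particles: 1/2 + 2/3 + 3/3 + 2/3 + 2/2 + 1/3 + 1/2 + 1/3 + 1/4 + 1/4 + 1/3 + 1/2 + 2/2 + 1/3 + 1/3 + 1/4 + 2/3 + 1/2 + 0/2 + 1/2 + 2/2 + 2/3 + 1/2 + 1/3 + 3/3 + 3/4 + 1/2 + 1/3 + 1/3 + 0/2 + 1/3 + 1/3 + 2/3 + 1/2 + 1/3 + 1/2 = 18; mean = 18 ÷ 36 = 1/2 = 0.5 → 0.500.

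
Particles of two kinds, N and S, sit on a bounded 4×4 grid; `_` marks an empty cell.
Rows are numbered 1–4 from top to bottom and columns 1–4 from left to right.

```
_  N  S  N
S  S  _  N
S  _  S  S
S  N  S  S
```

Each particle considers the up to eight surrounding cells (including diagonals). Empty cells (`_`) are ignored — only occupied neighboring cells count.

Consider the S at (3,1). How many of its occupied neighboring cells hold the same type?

Occupied neighbors of (3,1): (2,1)=S, (2,2)=S, (4,1)=S, (4,2)=N.
Same type (S): 3 of 4.

3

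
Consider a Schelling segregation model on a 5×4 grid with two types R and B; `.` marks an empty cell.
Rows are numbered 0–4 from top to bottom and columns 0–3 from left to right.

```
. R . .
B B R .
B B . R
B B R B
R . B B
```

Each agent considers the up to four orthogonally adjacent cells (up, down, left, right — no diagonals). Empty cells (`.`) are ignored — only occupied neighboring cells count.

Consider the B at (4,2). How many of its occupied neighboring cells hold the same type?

Occupied neighbors of (4,2): (3,2)=R, (4,3)=B.
Same type (B): 1 of 2.

1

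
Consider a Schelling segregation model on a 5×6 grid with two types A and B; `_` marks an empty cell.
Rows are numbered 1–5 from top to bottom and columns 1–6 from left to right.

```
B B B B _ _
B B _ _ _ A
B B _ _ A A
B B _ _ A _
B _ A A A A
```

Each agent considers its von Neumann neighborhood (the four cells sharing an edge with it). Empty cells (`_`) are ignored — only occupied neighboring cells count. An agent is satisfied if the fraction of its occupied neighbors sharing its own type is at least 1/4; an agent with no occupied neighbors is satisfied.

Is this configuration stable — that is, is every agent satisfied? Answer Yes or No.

Row 1: (1,1)B 2/2 satisfied · (1,2)B 3/3 satisfied · (1,3)B 2/2 satisfied · (1,4)B 1/1 satisfied
Row 2: (2,1)B 3/3 satisfied · (2,2)B 3/3 satisfied · (2,6)A 1/1 satisfied
Row 3: (3,1)B 3/3 satisfied · (3,2)B 3/3 satisfied · (3,5)A 2/2 satisfied · (3,6)A 2/2 satisfied
Row 4: (4,1)B 3/3 satisfied · (4,2)B 2/2 satisfied · (4,5)A 2/2 satisfied
Row 5: (5,1)B 1/1 satisfied · (5,3)A 1/1 satisfied · (5,4)A 2/2 satisfied · (5,5)A 3/3 satisfied · (5,6)A 1/1 satisfied
All meet the threshold, so the configuration is stable.

Yes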